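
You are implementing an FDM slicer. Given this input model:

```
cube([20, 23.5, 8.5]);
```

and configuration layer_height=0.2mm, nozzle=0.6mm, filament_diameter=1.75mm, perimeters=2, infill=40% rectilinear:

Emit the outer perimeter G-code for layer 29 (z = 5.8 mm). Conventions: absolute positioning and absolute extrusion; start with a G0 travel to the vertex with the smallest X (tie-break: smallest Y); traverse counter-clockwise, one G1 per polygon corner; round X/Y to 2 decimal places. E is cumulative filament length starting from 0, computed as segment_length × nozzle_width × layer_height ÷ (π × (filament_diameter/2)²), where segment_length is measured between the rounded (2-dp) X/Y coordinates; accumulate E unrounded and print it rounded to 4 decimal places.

G0 X0.00 Y0.00 Z5.80
G1 X20.00 Y0.00 E0.9978
G1 X20.00 Y23.50 E2.1702
G1 X0.00 Y23.50 E3.1680
G1 X0.00 Y0.00 E4.3404

At z = 5.8 mm: the cube is present — its section is the full 20×23.5 rectangle. The outline is a single polygon with 4 vertices. Extrusion per mm of travel: 0.6 × 0.2 / (π × 0.875²) = 0.049890. Accumulating E over each segment gives final E = 4.3404.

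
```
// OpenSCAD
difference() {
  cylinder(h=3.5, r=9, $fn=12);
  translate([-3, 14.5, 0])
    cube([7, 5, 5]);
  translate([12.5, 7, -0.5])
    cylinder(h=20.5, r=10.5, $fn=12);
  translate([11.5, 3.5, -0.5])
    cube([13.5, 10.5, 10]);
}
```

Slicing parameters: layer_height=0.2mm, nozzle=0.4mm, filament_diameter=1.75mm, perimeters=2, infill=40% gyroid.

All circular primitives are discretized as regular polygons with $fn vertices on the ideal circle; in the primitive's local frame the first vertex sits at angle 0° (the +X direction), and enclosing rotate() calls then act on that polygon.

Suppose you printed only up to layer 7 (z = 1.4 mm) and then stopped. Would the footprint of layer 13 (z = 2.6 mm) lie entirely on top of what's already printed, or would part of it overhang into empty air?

Compare the two slices. At z = 1.4: the r=9 cylinder gives a regular 12-gon of circumradius 9 (constant along its height) (area = (12/2)·9.000²·sin(360°/12) = 243.00 mm²); the 7×5 cube at (-3, 14.5) contributes its full rectangle (area 35.00 mm²); the cylinder at (12.5, 7): section is a regular 12-gon, circumradius r=10.5 (area = (12/2)·10.500²·sin(360°/12) = 330.75 mm²); the cube at (11.5, 3.5) (footprint 13.5×10.5) is included at this height (area 141.75 mm²); Taking the first minus the rest: starting from the r=9 cylinder (243.00 mm²), the 7×5 cube at (-3, 14.5) misses the remaining region (no effect); the r=10.5 cylinder at (12.5, 7) partially overlaps it — only the 40.78 mm² overlap (of its 330.75 mm²) is removed, clipping the outline; the 13.5×10.5 cube at (11.5, 3.5) misses the remaining region (no effect) — area = 202.22 mm². At z = 2.6: the r=9 cylinder contributes a regular 12-gon of circumradius 9 (area = (12/2)·9.000²·sin(360°/12) = 243.00 mm²); the cube at (-3, 14.5) is present — its section is the full 7×5 rectangle (area 35.00 mm²); the r=10.5 cylinder at (12.5, 7) gives a regular 12-gon of circumradius 10.5 (constant along its height) (area = (12/2)·10.500²·sin(360°/12) = 330.75 mm²); the 13.5×10.5 cube at (11.5, 3.5) contributes its full rectangle (area 141.75 mm²); After the difference (first − rest): starting from the r=9 cylinder (243.00 mm²), the 7×5 cube at (-3, 14.5) misses the remaining region (no effect); the r=10.5 cylinder at (12.5, 7) partially overlaps it — only the 40.78 mm² overlap (of its 330.75 mm²) is removed, clipping the outline; the 13.5×10.5 cube at (11.5, 3.5) misses the remaining region (no effect) — area = 202.22 mm². Checking containment: the cross-section at z = 2.6 is a subset of the cross-section at z = 1.4.

entirely on top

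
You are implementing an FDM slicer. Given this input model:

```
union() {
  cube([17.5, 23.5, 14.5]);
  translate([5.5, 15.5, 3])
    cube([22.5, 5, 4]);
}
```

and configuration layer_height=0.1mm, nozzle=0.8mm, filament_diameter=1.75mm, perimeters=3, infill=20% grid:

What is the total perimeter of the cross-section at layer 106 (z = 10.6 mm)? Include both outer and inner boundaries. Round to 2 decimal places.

82.00 mm

At z = 10.6 mm: the cube (footprint 17.5×23.5) is included at this height (perimeter 82.00 mm); the cube at (5.5, 15.5) is absent (z outside [3, 7]); Taking the union: only the 17.5×23.5 cube is present, so the union is just that shape — boundary = 82.00 mm. Overall, the cross-section is a single solid region. Total boundary length (outer) = 82.00 mm.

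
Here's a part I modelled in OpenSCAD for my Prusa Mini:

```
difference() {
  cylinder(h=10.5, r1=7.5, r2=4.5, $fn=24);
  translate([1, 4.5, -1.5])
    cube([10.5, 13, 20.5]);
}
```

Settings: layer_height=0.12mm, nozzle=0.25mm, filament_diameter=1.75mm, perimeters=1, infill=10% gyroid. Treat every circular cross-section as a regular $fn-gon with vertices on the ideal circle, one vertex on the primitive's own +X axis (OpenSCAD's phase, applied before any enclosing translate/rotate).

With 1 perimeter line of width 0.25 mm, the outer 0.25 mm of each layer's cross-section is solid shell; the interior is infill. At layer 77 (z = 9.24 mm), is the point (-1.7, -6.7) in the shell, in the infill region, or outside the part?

outside

At z = 9.24 mm: the cone: at t=0.880 of its height the radius interpolates to r₁+(r₂−r₁)t = 4.860, giving a regular 24-gon of that circumradius; the cube at (1, 4.5) is present — its section is the full 10.5×13 rectangle; Taking the first minus the rest: starting from the cone, the 10.5×13 cube at (1, 4.5) partially overlaps it — only the 0.10 mm² overlap (of its 136.50 mm²) is removed, clipping the outline — 1 connected region. Overall, the cross-section is a single solid region. The nearest boundary edge runs (-0.00, -4.86)→(-1.26, -4.69); distance from the point to it = 2.05 mm. The point is not inside any of the regions above, so it lies outside the cross-section (2.05 mm from the nearest boundary).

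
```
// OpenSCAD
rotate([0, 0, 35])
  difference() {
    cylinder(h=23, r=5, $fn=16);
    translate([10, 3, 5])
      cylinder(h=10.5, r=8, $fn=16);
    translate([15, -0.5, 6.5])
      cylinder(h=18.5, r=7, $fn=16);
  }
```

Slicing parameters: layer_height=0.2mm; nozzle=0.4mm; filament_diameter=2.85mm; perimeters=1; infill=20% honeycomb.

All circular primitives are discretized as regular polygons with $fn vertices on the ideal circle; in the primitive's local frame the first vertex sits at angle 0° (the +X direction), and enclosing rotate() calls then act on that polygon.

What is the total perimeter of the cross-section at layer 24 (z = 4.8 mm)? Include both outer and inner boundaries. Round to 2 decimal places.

31.21 mm

At z = 4.8 mm: the r=5 cylinder contributes a regular 16-gon of circumradius 5 (perimeter = 2·16·5.000·sin(180°/16) = 31.21 mm); the cylinder at (10, 3) is not intersected at this z (z outside [5, 15.5]); the cylinder at (15, -0.5) is not intersected at this z (z outside [6.5, 25]); After the difference (first − rest): none of the subtracted shapes is present at this height, so the r=5 cylinder is unchanged — boundary = 31.21 mm; (rotated 35° about Z; rotation is an isometry so areas/perimeters/island counts are preserved). Overall, the cross-section is a single solid region. Total boundary length (outer) = 31.21 mm.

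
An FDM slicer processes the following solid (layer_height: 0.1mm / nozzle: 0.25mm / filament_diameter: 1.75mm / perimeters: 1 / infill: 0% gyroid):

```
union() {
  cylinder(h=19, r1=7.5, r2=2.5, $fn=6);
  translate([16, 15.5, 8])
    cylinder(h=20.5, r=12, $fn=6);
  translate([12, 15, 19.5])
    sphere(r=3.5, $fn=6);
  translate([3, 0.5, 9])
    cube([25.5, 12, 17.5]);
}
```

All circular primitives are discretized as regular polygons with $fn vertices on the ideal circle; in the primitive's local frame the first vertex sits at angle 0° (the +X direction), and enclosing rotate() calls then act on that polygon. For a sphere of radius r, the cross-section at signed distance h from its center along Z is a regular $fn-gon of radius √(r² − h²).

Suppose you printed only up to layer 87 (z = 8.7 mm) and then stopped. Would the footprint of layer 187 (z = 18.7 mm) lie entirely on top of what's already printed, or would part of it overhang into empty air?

Compare the two slices. At z = 8.7: the cone contributes a regular 6-gon of circumradius 5.211 (interpolated between r1=7.5 and r2=2.5 at t=0.458) (area = (6/2)·5.211²·sin(360°/6) = 70.54 mm²); the r=12 cylinder at (16, 15.5) contributes a regular 6-gon of circumradius 12 (area = (6/2)·12.000²·sin(360°/6) = 374.12 mm²); the sphere at (12, 15) is absent (|z−center|=10.800 > r=3.5); the cube at (3, 0.5) is not intersected at this z (z outside [9, 26.5]); Taking the union: the 2 present regions are separate (no shared area or edge), so areas and boundary lengths simply add and each stays a separate island — area = 444.66 mm². At z = 18.7: the cone: at t=0.984 of its height the radius interpolates to r₁+(r₂−r₁)t = 2.579, giving a regular 6-gon of that circumradius (area = (6/2)·2.579²·sin(360°/6) = 17.28 mm²); the r=12 cylinder at (16, 15.5) contributes a regular 6-gon of circumradius 12 (area = (6/2)·12.000²·sin(360°/6) = 374.12 mm²); the r=3.5 sphere at (12, 15) contributes a regular 6-gon of circumradius √(3.5²−0.8²) = 3.407 (area = (6/2)·3.407²·sin(360°/6) = 30.16 mm²); the 25.5×12 cube at (3, 0.5) contributes its full rectangle (area 306.00 mm²); Merging all regions: the regions partially overlap — summed areas 727.57 mm² minus the doubly-counted overlap 150.42 mm² gives 577.15 mm² — area = 577.15 mm². Checking containment: at z = 18.7 the cross-section extends beyond the z = 8.7 cross-section by about 182.54 mm².

part overhangs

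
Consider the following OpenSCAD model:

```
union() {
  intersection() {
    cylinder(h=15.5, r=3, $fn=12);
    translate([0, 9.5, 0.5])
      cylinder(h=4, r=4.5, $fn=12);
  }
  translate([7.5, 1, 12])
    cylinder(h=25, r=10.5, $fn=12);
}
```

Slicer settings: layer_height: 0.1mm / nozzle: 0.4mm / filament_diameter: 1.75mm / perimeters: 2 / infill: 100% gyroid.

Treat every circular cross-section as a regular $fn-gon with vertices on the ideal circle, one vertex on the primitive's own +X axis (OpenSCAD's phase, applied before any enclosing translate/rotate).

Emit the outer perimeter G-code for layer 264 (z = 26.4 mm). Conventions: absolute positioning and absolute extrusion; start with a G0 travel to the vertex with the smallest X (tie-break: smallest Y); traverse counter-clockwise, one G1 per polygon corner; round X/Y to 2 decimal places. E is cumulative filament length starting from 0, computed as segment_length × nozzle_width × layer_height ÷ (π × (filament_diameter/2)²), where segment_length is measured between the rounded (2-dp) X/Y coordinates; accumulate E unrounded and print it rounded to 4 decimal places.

At z = 26.4 mm: the cylinder is not intersected at this z (z outside [0, 15.5]); the cylinder at (0, 9.5) is not intersected at this z (z outside [0.5, 4.5]); Taking the intersection: at least one operand is absent at this height, so nothing remains; the cylinder at (7.5, 1): section is a regular 12-gon, circumradius r=10.5; Combining (union): only the r=10.5 cylinder at (7.5, 1) is present, so the union is just that shape — 1 connected region. The outline is a single polygon with 12 vertices. Extrusion per mm of travel: 0.4 × 0.1 / (π × 0.875²) = 0.016630. Accumulating E over each segment gives final E = 1.0845.

G0 X-3.00 Y1.00 Z26.40
G1 X-1.59 Y-4.25 E0.0904
G1 X2.25 Y-8.09 E0.1807
G1 X7.50 Y-9.50 E0.2711
G1 X12.75 Y-8.09 E0.3615
G1 X16.59 Y-4.25 E0.4518
G1 X18.00 Y1.00 E0.5422
G1 X16.59 Y6.25 E0.6326
G1 X12.75 Y10.09 E0.7229
G1 X7.50 Y11.50 E0.8133
G1 X2.25 Y10.09 E0.9037
G1 X-1.59 Y6.25 E0.9941
G1 X-3.00 Y1.00 E1.0845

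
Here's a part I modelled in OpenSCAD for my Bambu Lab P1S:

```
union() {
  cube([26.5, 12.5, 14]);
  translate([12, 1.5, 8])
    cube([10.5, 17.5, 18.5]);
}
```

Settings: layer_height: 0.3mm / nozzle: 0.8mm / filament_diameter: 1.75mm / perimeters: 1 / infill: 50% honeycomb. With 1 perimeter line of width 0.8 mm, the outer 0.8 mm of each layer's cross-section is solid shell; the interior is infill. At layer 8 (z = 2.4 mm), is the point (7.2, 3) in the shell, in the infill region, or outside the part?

At z = 2.4 mm: the 26.5×12.5 cube contributes its full rectangle; the cube at (12, 1.5) does not reach this height (z outside [8, 26.5]); Merging all regions: only the 26.5×12.5 cube is present, so the union is just that shape — 1 connected region. Overall, the cross-section is a single solid region. The nearest boundary edge runs (0.00, 0.00)→(26.50, 0.00); distance from the point to it = 3.00 mm. The point is inside the cross-section and 3.00 mm from the nearest boundary — more than the 0.8 mm shell width (1 × 0.8), so it's in the infill interior.

infill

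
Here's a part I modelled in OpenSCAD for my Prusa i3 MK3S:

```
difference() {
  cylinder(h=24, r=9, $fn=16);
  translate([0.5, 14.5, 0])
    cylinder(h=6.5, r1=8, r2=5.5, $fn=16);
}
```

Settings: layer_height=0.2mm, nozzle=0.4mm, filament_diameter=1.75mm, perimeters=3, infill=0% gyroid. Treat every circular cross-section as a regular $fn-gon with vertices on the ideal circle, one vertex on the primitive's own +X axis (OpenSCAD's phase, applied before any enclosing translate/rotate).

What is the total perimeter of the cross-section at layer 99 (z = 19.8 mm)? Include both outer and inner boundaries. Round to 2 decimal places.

56.19 mm

At z = 19.8 mm: the r=9 cylinder contributes a regular 16-gon of circumradius 9 (perimeter = 2·16·9.000·sin(180°/16) = 56.19 mm); the cone at (0.5, 14.5) does not reach this height (z outside [0, 6.5]); Subtracting the remaining from the first: none of the subtracted shapes is present at this height, so the r=9 cylinder is unchanged — boundary = 56.19 mm. Overall, the cross-section is a single solid region. Total boundary length (outer) = 56.19 mm.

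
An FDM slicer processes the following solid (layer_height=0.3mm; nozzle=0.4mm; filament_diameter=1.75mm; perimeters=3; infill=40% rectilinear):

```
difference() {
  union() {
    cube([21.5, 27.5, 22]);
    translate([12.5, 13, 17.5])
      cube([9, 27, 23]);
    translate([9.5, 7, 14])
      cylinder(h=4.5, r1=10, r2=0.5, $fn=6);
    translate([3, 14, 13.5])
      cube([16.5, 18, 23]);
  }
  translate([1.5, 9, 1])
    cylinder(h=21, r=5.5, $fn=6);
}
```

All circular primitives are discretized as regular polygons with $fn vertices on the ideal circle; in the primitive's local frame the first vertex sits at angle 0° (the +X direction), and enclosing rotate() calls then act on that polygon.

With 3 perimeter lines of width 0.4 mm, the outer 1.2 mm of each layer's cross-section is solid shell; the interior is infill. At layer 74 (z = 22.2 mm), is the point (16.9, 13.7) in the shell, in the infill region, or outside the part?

shell

At z = 22.2 mm: the cube is absent (z outside [0, 22]); the cube at (12.5, 13) is present — its section is the full 9×27 rectangle; the cone at (9.5, 7) is not intersected at this z (z outside [14, 18.5]); the 16.5×18 cube at (3, 14) contributes its full rectangle; Combining (union): the regions partially overlap (shared area 126.00 mm²), so overlapping operands fuse into one piece — 1 connected region; the cylinder at (1.5, 9) does not reach this height (z outside [1, 22]); After the difference (first − rest): none of the subtracted shapes is present at this height, so that combined region is unchanged — 1 connected region. Overall, the cross-section is a single solid region. The nearest boundary edge runs (21.50, 13.00)→(12.50, 13.00); distance from the point to it = 0.70 mm. The point is inside the cross-section, 0.70 mm from the nearest boundary — within the 1.2 mm shell band (3 × 0.4).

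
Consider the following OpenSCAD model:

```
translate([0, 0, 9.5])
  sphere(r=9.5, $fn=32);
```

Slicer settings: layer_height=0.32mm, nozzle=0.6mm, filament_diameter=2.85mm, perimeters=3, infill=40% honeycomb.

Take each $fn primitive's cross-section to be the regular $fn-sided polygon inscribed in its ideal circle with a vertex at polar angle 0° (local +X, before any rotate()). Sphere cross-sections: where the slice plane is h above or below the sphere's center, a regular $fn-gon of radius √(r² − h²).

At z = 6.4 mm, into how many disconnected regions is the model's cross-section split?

At z = 6.4 mm: the r=9.5 sphere contributes a regular 32-gon of circumradius √(9.5²−3.1²) = 8.980. The result has 1 disconnected region.

1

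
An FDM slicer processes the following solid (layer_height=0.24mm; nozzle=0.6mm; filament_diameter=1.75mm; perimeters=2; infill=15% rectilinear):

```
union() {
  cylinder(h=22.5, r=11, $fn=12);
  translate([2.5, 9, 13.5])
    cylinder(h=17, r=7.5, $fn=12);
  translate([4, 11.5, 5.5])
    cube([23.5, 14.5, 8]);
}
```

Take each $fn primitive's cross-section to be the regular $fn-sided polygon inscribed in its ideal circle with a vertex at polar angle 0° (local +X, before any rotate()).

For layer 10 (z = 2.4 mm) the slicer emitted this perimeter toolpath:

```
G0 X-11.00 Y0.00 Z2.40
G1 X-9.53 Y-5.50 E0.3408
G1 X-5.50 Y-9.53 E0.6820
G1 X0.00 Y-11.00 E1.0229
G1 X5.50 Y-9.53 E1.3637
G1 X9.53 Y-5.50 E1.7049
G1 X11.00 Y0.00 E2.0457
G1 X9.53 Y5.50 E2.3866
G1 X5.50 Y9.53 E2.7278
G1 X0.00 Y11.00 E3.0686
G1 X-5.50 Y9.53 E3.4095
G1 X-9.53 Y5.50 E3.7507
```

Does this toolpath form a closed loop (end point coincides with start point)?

no

Start point (G0): (-11.00, 0.00). End point (last G1): the path does not return to the start — open.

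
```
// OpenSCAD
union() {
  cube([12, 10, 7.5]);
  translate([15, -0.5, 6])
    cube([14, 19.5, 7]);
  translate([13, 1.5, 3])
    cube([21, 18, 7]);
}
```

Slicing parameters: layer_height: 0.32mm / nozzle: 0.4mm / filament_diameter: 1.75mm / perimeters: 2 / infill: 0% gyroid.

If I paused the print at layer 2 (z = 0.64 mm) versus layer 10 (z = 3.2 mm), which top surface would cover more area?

layer 10 (z = 3.2 mm)

Layer 2 (z = 0.64): the cube (footprint 12×10) is included at this height (area 120.00 mm²); the cube at (15, -0.5) does not reach this height (z outside [6, 13]); the cube at (13, 1.5) is not intersected at this z (z outside [3, 10]); Merging all regions: only the 12×10 cube is present, so the union is just that shape — area = 120.00 mm². So its area = 120.00 mm². Layer 10 (z = 3.2): the 12×10 cube contributes its full rectangle (area 120.00 mm²); the cube at (15, -0.5) does not reach this height (z outside [6, 13]); the cube at (13, 1.5) (footprint 21×18) is included at this height (area 378.00 mm²); Taking the union: the 2 present regions are separate (no shared area or edge), so areas and boundary lengths simply add and each stays a separate island — area = 498.00 mm². So its area = 498.00 mm². Layer 10 is larger (498.00 vs 120.00 mm²).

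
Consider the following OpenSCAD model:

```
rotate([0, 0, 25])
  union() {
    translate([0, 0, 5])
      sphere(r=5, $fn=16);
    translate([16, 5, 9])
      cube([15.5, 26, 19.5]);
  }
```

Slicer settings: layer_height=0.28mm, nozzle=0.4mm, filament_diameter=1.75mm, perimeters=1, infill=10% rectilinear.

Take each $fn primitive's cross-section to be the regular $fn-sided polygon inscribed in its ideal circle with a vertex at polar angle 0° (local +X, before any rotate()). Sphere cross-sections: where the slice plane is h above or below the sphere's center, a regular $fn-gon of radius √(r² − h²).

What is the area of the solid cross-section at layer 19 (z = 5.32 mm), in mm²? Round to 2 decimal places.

76.22 mm²

At z = 5.32 mm: the r=5 sphere contributes a regular 16-gon of circumradius √(5²−0.32²) = 4.990 (area = (16/2)·4.990²·sin(360°/16) = 76.22 mm²); the cube at (16, 5) is not intersected at this z (z outside [9, 28.5]); Merging all regions: only the r=5 sphere is present, so the union is just that shape — area = 76.22 mm²; (whole slice rotated 25° about Z — lengths, areas and connectivity unchanged). Overall, the cross-section is a single solid region. Net area = 76.22 mm².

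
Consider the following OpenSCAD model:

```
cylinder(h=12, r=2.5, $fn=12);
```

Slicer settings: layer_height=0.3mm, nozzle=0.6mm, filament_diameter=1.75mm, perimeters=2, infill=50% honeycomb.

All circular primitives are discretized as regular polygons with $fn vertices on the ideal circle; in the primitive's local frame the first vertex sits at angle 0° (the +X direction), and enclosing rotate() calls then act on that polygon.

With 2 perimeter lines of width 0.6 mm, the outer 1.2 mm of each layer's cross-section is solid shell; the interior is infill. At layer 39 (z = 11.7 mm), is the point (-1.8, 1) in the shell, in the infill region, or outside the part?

shell

At z = 11.7 mm: the cylinder: section is a regular 12-gon, circumradius r=2.5. Overall, the cross-section is a single solid region. The nearest boundary edge runs (-2.17, 1.25)→(-2.50, 0.00); distance from the point to it = 0.42 mm. The point is inside the cross-section, 0.42 mm from the nearest boundary — within the 1.2 mm shell band (2 × 0.6).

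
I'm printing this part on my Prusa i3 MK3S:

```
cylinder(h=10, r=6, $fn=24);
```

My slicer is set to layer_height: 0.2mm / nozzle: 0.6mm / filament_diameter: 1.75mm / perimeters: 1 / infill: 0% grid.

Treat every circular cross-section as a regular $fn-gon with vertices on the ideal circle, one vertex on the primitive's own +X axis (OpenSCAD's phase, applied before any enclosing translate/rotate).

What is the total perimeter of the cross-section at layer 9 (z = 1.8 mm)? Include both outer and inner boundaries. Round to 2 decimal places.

At z = 1.8 mm: the r=6 cylinder gives a regular 24-gon of circumradius 6 (constant along its height) (perimeter = 2·24·6.000·sin(180°/24) = 37.59 mm). Overall, the cross-section is a single solid region. Total boundary length (outer) = 37.59 mm.

37.59 mm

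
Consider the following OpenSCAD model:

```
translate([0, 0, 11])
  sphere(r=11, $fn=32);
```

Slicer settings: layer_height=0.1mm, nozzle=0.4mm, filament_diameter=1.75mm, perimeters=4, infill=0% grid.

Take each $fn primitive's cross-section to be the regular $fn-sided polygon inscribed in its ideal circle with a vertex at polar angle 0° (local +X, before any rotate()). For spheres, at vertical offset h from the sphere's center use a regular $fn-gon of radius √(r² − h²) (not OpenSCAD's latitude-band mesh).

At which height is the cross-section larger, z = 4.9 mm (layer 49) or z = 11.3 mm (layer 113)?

Layer 49 (z = 4.9): the r=11 sphere contributes a regular 32-gon of circumradius √(11²−6.1²) = 9.154 (area = (32/2)·9.154²·sin(360°/32) = 261.55 mm²). So its area = 261.55 mm². Layer 113 (z = 11.3): the sphere: section is a regular 32-gon, circumradius = √(r²−h²) = √(11²−0.3²) = 10.996 (area = (32/2)·10.996²·sin(360°/32) = 377.41 mm²). So its area = 377.41 mm². Layer 113 is larger (377.41 vs 261.55 mm²).

layer 113 (z = 11.3 mm)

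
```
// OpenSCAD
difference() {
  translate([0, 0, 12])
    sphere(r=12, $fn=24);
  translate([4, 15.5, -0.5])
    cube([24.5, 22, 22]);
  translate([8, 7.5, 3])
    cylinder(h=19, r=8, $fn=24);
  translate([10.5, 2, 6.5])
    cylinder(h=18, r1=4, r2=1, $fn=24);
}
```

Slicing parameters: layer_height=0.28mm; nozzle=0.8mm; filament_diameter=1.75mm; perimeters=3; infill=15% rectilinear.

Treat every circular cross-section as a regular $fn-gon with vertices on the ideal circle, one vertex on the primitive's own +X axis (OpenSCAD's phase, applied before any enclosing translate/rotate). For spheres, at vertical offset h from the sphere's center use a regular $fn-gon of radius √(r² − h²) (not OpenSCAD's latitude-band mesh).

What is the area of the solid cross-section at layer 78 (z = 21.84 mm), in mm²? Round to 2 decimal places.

At z = 21.84 mm: the r=12 sphere contributes a regular 24-gon of circumradius √(12²−9.84²) = 6.868 (area = (24/2)·6.868²·sin(360°/24) = 146.52 mm²); the cube at (4, 15.5) is absent (z outside [-0.5, 21.5]); the r=8 cylinder at (8, 7.5) gives a regular 24-gon of circumradius 8 (constant along its height) (area = (24/2)·8.000²·sin(360°/24) = 198.77 mm²); the cone at (10.5, 2) contributes a regular 24-gon of circumradius 1.443 (interpolated between r1=4 and r2=1 at t=0.852) (area = (24/2)·1.443²·sin(360°/24) = 6.47 mm²); After the difference (first − rest): starting from the r=12 sphere (146.52 mm²), the r=8 cylinder at (8, 7.5) partially overlaps it — only the 25.86 mm² overlap (of its 198.77 mm²) is removed, clipping the outline; the cone at (10.5, 2) misses the remaining region (no effect) — area = 120.66 mm². Overall, the cross-section is a single solid region. Net area = 120.66 mm².

120.66 mm²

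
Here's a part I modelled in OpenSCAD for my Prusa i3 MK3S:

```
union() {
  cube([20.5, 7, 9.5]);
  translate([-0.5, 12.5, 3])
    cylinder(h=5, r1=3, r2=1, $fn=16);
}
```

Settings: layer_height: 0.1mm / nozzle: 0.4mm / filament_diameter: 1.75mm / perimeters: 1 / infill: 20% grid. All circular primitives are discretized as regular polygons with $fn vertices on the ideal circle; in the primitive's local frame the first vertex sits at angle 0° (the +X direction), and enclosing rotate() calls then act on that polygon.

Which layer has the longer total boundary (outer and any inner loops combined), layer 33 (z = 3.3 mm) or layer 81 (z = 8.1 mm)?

Layer 33 (z = 3.3): the cube (footprint 20.5×7) is included at this height (perimeter 55.00 mm); the cone at (-0.5, 12.5) (r1=3→r2=1) has section circumradius 2.880 here — a regular 16-gon (perimeter = 2·16·2.880·sin(180°/16) = 17.98 mm); Merging all regions: the 2 present regions are separate (no shared area or edge), so areas and boundary lengths simply add and each stays a separate island — boundary = 72.98 mm. So its perimeter = 72.98 mm. Layer 81 (z = 8.1): the cube is present — its section is the full 20.5×7 rectangle (perimeter 55.00 mm); the cone at (-0.5, 12.5) does not reach this height (z outside [3, 8]); Taking the union: only the 20.5×7 cube is present, so the union is just that shape — boundary = 55.00 mm. So its perimeter = 55.00 mm. Layer 33 is larger (72.98 vs 55.00 mm).

layer 33 (z = 3.3 mm)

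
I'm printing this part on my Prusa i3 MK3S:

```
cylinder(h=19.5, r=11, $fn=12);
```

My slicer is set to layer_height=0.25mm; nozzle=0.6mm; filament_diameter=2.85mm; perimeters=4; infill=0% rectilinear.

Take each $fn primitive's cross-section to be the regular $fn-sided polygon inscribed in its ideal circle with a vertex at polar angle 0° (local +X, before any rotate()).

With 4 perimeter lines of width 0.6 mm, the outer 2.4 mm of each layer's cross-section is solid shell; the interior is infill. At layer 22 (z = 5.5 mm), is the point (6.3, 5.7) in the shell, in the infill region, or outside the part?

shell

At z = 5.5 mm: the cylinder: section is a regular 12-gon, circumradius r=11. Overall, the cross-section is a single solid region. The nearest boundary edge runs (9.53, 5.50)→(5.50, 9.53); distance from the point to it = 2.14 mm. The point is inside the cross-section, 2.14 mm from the nearest boundary — within the 2.4 mm shell band (4 × 0.6).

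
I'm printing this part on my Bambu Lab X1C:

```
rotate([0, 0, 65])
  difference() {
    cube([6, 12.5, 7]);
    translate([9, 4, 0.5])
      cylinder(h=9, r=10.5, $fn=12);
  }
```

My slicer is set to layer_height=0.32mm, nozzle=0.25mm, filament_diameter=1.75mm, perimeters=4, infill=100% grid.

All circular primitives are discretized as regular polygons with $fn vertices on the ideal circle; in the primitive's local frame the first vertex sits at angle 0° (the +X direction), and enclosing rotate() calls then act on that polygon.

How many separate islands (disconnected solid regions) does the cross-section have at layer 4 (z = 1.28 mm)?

At z = 1.28 mm: the 6×12.5 cube contributes its full rectangle; the r=10.5 cylinder at (9, 4) contributes a regular 12-gon of circumradius 10.5; Taking the first minus the rest: starting from the 6×12.5 cube, the r=10.5 cylinder at (9, 4) partially overlaps it — only the 70.02 mm² overlap (of its 330.75 mm²) is removed, clipping the outline — 1 connected region; (rotated 65° about Z; rotation is an isometry so areas/perimeters/island counts are preserved). Overall, the cross-section is a single solid region. Island count = 1.

1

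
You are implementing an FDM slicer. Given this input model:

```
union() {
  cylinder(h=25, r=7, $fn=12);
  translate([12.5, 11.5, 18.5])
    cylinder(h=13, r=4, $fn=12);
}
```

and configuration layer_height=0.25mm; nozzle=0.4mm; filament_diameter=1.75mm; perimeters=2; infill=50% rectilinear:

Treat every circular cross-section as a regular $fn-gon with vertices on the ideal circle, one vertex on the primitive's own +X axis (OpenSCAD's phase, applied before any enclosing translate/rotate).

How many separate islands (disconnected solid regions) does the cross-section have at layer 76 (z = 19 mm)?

At z = 19 mm: the cylinder: section is a regular 12-gon, circumradius r=7; the r=4 cylinder at (12.5, 11.5) gives a regular 12-gon of circumradius 4 (constant along its height); Merging all regions: the 2 present regions are separate (no shared area or edge), so areas and boundary lengths simply add and each stays a separate island — 2 connected regions. Overall, the cross-section has 2 separate islands. Island count = 2.

2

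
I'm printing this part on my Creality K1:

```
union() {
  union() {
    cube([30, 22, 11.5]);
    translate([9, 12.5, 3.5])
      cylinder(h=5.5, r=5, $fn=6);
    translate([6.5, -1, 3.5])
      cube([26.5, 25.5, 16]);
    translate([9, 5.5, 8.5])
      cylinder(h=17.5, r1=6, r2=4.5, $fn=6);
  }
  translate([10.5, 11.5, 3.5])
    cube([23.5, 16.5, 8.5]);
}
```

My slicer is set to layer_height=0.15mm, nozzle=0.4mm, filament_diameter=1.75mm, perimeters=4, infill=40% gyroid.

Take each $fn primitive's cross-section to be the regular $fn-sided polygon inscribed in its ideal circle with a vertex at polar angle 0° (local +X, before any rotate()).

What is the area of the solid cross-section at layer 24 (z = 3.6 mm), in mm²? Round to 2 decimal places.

At z = 3.6 mm: the 30×22 cube contributes its full rectangle (area 660.00 mm²); the cylinder at (9, 12.5): section is a regular 6-gon, circumradius r=5 (area = (6/2)·5.000²·sin(360°/6) = 64.95 mm²); the 26.5×25.5 cube at (6.5, -1) contributes its full rectangle (area 675.75 mm²); the cone at (9, 5.5) is not intersected at this z (z outside [8.5, 26]); Merging all regions: the regions partially overlap — summed areas 1400.70 mm² minus the doubly-counted overlap 581.95 mm² gives 818.75 mm² — area = 818.75 mm²; the 23.5×16.5 cube at (10.5, 11.5) contributes its full rectangle (area 387.75 mm²); Taking the union: the regions partially overlap — summed areas 1206.50 mm² minus the doubly-counted overlap 292.50 mm² gives 914.00 mm² — area = 914.00 mm². Overall, the cross-section is a single solid region. Net area = 914.00 mm².

914.00 mm²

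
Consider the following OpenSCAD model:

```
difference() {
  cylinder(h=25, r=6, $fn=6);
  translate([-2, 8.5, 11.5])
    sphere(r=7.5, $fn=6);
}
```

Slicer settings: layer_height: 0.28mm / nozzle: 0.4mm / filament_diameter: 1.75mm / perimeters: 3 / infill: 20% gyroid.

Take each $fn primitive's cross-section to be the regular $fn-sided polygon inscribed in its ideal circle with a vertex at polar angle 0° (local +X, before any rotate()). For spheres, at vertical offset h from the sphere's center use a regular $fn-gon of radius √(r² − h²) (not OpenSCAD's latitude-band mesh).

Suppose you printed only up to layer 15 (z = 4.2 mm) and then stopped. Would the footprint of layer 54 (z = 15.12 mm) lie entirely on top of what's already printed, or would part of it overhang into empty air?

entirely on top

Compare the two slices. At z = 4.2: the r=6 cylinder contributes a regular 6-gon of circumradius 6 (area = (6/2)·6.000²·sin(360°/6) = 93.53 mm²); the r=7.5 sphere at (-2, 8.5) slices to a regular 6-gon of circumradius 1.720 (√(r²−h²) with h=7.3 from center) (area = (6/2)·1.720²·sin(360°/6) = 7.69 mm²); After the difference (first − rest): starting from the r=6 cylinder (93.53 mm²), the r=7.5 sphere at (-2, 8.5) misses the remaining region (no effect) — area = 93.53 mm². At z = 15.12: the r=6 cylinder contributes a regular 6-gon of circumradius 6 (area = (6/2)·6.000²·sin(360°/6) = 93.53 mm²); the r=7.5 sphere at (-2, 8.5) slices to a regular 6-gon of circumradius 6.569 (√(r²−h²) with h=3.62 from center) (area = (6/2)·6.569²·sin(360°/6) = 112.10 mm²); Subtracting the remaining from the first: starting from the r=6 cylinder (93.53 mm²), the r=7.5 sphere at (-2, 8.5) partially overlaps it — only the 13.50 mm² overlap (of its 112.10 mm²) is removed, clipping the outline — area = 80.03 mm². Checking containment: the cross-section at z = 15.12 is a subset of the cross-section at z = 4.2.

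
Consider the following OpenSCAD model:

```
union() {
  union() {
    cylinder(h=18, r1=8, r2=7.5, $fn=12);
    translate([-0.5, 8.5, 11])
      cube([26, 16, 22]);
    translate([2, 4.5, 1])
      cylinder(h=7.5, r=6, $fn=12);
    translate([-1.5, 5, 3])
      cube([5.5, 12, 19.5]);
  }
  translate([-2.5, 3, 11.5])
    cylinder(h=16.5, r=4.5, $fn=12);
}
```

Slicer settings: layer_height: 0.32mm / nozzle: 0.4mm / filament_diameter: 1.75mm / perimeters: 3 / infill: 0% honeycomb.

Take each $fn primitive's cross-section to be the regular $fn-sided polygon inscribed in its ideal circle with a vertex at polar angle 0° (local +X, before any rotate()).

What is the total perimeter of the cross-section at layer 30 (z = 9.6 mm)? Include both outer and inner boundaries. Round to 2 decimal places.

At z = 9.6 mm: the cone: at t=0.533 of its height the radius interpolates to r₁+(r₂−r₁)t = 7.733, giving a regular 12-gon of that circumradius (perimeter = 2·12·7.733·sin(180°/12) = 48.04 mm); the cube at (-0.5, 8.5) is absent (z outside [11, 33]); the cylinder at (2, 4.5) is not intersected at this z (z outside [1, 8.5]); the cube at (-1.5, 5) (footprint 5.5×12) is included at this height (perimeter 35.00 mm); Taking the union: the regions partially overlap (shared area 12.58 mm²), so the edge portions inside another operand are dropped and the merged outline is re-measured after clipping — boundary = 67.90 mm; the cylinder at (-2.5, 3) is not intersected at this z (z outside [11.5, 28]); Combining (union): only the result so far is present, so the union is just that shape — boundary = 67.90 mm. Overall, the cross-section is a single solid region. Total boundary length (outer) = 67.90 mm.

67.90 mm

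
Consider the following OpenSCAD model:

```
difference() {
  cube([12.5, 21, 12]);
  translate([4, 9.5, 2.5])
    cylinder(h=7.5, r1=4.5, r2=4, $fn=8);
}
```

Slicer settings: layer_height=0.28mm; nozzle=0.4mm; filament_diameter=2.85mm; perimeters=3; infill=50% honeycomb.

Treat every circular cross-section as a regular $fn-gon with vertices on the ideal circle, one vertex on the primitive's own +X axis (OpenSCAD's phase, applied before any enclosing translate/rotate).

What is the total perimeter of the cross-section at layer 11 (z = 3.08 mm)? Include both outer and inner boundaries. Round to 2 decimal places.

89.68 mm

At z = 3.08 mm: the 12.5×21 cube contributes its full rectangle (perimeter 67.00 mm); the cone at (4, 9.5) contributes a regular 8-gon of circumradius 4.461 (interpolated between r1=4.5 and r2=4 at t=0.077) (perimeter = 2·8·4.461·sin(180°/8) = 27.32 mm); Taking the first minus the rest: starting from the 12.5×21 cube, the cone at (4, 9.5) partially overlaps it — only the 55.78 mm² overlap (of its 56.30 mm²) is removed, clipping the outline — boundary = 89.68 mm. Overall, the cross-section is a single solid region. Total boundary length (outer) = 89.68 mm.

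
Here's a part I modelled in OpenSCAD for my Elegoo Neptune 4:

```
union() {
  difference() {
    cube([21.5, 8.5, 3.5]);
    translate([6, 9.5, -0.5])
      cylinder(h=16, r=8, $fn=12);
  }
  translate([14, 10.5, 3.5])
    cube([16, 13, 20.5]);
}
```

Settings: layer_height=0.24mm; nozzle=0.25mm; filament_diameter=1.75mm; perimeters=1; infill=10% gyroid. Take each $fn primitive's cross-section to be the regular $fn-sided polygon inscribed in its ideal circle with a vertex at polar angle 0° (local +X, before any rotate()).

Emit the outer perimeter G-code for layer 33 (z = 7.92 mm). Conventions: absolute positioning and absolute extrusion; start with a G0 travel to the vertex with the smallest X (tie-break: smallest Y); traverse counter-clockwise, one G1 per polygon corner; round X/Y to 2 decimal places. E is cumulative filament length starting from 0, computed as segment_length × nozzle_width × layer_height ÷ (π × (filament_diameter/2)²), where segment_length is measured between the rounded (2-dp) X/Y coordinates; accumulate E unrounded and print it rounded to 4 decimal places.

At z = 7.92 mm: the cube is absent (z outside [0, 3.5]); the r=8 cylinder at (6, 9.5) contributes a regular 12-gon of circumradius 8; Subtracting the remaining from the first: the first operand is absent here, so nothing remains; the 16×13 cube at (14, 10.5) contributes its full rectangle; Taking the union: only the 16×13 cube at (14, 10.5) is present, so the union is just that shape — 1 connected region. The outline is a single polygon with 4 vertices. Extrusion per mm of travel: 0.25 × 0.24 / (π × 0.875²) = 0.024945. Accumulating E over each segment gives final E = 1.4468.

G0 X14.00 Y10.50 Z7.92
G1 X30.00 Y10.50 E0.3991
G1 X30.00 Y23.50 E0.7234
G1 X14.00 Y23.50 E1.1225
G1 X14.00 Y10.50 E1.4468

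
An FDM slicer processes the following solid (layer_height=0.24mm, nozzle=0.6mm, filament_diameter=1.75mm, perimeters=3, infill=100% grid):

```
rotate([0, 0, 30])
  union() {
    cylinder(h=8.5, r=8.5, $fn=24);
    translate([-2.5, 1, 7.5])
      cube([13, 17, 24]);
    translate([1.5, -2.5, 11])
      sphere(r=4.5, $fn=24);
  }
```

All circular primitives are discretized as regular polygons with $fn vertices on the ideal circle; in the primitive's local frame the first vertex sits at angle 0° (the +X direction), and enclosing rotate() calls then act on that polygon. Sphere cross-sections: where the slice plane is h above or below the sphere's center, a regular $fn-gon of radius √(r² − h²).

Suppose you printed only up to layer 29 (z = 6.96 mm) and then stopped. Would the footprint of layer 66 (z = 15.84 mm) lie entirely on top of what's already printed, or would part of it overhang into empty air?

part overhangs

Compare the two slices. At z = 6.96: the cylinder: section is a regular 24-gon, circumradius r=8.5 (area = (24/2)·8.500²·sin(360°/24) = 224.40 mm²); the cube at (-2.5, 1) is not intersected at this z (z outside [7.5, 31.5]); the r=4.5 sphere at (1.5, -2.5) contributes a regular 24-gon of circumradius √(4.5²−4.04²) = 1.982 (area = (24/2)·1.982²·sin(360°/24) = 12.20 mm²); Combining (union): the r=4.5 sphere at (1.5, -2.5) lies entirely inside the r=8.5 cylinder, so the union is just the r=8.5 cylinder — area = 224.40 mm²; (whole slice rotated 30° about Z — lengths, areas and connectivity unchanged). At z = 15.84: the cylinder is absent (z outside [0, 8.5]); the cube at (-2.5, 1) is present — its section is the full 13×17 rectangle (area 221.00 mm²); the sphere at (1.5, -2.5) does not reach this height (|z−center|=4.840 > r=4.5); Taking the union: only the 13×17 cube at (-2.5, 1) is present, so the union is just that shape — area = 221.00 mm²; (whole slice rotated 30° about Z — lengths, areas and connectivity unchanged). Checking containment: at z = 15.84 the cross-section extends beyond the z = 6.96 cross-section by about 155.01 mm².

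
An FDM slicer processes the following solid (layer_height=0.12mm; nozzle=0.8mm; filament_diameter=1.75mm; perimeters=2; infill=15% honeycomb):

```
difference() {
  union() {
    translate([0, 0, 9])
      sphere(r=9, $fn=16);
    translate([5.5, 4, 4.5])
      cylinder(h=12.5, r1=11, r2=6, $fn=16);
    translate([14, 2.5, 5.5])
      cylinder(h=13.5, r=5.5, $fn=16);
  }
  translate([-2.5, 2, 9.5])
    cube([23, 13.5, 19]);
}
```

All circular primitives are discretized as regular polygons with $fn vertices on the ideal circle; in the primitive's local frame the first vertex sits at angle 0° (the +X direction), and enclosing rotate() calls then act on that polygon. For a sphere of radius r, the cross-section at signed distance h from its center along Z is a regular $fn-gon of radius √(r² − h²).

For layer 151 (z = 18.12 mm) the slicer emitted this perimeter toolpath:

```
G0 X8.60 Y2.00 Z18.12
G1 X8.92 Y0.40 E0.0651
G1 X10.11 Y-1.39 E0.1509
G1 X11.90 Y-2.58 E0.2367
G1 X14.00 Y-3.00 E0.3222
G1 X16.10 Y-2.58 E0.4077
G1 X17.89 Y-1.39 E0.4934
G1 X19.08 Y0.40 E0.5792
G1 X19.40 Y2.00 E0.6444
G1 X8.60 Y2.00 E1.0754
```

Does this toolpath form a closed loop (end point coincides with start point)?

yes

Start point (G0): (8.60, 2.00). End point (last G1): the path returns to the start — closed.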